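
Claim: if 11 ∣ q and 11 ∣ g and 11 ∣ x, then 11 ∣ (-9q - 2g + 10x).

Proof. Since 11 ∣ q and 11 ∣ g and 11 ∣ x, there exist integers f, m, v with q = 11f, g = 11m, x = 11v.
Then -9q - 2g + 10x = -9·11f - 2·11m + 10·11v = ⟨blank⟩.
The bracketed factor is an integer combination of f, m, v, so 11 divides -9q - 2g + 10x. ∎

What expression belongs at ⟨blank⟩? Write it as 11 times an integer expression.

11(-9f - 2m + 10v)

Pull the common 11 out of every term: -9·11f - 2·11m + 10·11v = 11(-9f - 2m + 10v).
-9f - 2m + 10v is an integer, which exhibits the divisibility.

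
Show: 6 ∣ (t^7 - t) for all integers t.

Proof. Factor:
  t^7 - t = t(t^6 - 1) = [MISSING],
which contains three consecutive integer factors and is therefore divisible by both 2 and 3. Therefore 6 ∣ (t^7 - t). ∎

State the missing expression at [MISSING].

t^6 - 1 = (t^2 - 1)(t^4 + t^2 + 1), and t^2 - 1 = (t-1)(t+1).
So t(t^6 - 1) = (t - 1)t(t + 1)(t^4 + t^2 + 1).

(t - 1)t(t + 1)(t^4 + t^2 + 1)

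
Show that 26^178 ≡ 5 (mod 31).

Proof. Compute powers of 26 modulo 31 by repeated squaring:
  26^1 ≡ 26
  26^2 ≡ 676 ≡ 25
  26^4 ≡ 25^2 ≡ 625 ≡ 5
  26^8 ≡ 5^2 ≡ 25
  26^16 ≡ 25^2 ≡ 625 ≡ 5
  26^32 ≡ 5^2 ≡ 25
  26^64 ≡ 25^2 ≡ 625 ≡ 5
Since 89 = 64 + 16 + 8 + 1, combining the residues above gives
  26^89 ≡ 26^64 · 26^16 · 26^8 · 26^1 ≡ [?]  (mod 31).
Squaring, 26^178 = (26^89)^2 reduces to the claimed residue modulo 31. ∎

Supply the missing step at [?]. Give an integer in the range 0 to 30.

6

Multiply the listed residues: 5 · 5 · 25 · 26 = 25 → 625 → 16250.
Reducing modulo 31: 16250 = 524·31 + 6, so 26^89 ≡ 6.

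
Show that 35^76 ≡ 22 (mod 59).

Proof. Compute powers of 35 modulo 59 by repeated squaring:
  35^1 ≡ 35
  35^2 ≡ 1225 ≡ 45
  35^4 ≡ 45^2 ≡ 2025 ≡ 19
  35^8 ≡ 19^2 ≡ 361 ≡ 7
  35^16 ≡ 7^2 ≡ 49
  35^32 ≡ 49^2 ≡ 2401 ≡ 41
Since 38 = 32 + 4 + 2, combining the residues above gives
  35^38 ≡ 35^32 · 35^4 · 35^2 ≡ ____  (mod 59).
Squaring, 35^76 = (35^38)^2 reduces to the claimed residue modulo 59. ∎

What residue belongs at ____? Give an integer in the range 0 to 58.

35^32 · 35^4 · 35^2 ≡ 41 · 19 · 45 = 35055.
35055 mod 59 = 9, so 35^38 ≡ 9 (mod 59).

9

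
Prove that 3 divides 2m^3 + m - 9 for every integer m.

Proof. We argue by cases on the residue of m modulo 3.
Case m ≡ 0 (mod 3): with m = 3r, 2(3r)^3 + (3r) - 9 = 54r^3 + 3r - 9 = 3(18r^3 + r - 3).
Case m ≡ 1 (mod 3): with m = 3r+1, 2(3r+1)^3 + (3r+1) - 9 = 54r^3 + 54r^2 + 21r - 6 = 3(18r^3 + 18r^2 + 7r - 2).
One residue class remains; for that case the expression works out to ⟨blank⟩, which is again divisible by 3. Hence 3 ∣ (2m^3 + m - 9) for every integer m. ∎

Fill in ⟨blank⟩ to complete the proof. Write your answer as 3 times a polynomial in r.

3(18r^3 + 36r^2 + 25r + 3)

The residues treated are {0, 1}, so the missing case is m ≡ 2 (mod 3); write m = 3r+2.
Then 2(3r+2)^3 + (3r+2) - 9 = 54r^3 + 108r^2 + 75r + 9 = 3(18r^3 + 36r^2 + 25r + 3).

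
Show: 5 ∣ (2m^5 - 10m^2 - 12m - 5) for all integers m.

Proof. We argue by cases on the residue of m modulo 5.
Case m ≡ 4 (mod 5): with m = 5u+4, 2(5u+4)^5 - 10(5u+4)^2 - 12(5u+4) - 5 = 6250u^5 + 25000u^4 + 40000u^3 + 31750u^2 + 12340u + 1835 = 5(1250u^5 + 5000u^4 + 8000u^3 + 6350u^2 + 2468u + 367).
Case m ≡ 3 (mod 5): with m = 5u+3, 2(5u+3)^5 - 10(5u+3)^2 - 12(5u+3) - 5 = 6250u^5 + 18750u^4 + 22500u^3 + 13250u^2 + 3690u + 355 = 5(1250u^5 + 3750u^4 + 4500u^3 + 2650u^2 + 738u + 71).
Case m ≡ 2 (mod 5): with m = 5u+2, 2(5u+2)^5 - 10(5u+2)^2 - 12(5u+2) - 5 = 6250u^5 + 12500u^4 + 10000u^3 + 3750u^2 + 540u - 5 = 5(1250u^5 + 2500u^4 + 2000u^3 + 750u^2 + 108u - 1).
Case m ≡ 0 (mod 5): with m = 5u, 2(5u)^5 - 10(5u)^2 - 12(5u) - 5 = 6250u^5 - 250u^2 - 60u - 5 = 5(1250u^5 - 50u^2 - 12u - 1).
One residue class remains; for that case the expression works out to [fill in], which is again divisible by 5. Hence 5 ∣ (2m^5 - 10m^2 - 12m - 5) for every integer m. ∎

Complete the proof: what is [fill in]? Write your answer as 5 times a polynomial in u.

Only m ≡ 1 (mod 5) is unaccounted for. Put m = 5u+1:
2(5u+1)^5 - 10(5u+1)^2 - 12(5u+1) - 5 expands to 6250u^5 + 6250u^4 + 2500u^3 + 250u^2 - 110u - 25,
and factoring out 5 leaves 5(1250u^5 + 1250u^4 + 500u^3 + 50u^2 - 22u - 5).

5(1250u^5 + 1250u^4 + 500u^3 + 50u^2 - 22u - 5)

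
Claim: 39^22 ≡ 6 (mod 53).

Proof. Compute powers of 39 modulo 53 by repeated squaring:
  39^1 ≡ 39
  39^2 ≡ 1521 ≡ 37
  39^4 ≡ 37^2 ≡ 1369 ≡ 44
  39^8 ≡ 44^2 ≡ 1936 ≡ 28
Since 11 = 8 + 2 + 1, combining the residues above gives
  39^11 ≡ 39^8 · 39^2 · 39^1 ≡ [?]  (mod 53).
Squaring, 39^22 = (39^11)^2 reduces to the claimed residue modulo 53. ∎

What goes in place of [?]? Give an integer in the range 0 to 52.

18

Multiply the listed residues: 28 · 37 · 39 = 1036 → 40404.
Reducing modulo 53: 40404 = 762·53 + 18, so 39^11 ≡ 18.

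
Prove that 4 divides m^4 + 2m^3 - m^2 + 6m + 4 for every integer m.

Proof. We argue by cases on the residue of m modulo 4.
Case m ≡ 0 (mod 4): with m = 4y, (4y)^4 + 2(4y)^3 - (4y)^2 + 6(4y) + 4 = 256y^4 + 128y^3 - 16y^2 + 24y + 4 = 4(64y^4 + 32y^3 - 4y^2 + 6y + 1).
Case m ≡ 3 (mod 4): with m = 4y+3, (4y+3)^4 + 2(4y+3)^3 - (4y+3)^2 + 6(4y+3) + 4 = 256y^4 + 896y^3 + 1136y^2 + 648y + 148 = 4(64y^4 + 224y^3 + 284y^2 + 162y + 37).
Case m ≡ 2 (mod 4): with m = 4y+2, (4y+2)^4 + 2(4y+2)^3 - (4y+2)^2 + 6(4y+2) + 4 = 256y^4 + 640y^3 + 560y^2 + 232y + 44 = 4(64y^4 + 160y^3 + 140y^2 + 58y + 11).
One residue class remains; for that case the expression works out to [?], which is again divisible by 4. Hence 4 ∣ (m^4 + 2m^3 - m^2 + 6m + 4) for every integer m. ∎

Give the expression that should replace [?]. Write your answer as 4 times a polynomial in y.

Only m ≡ 1 (mod 4) is unaccounted for. Put m = 4y+1:
(4y+1)^4 + 2(4y+1)^3 - (4y+1)^2 + 6(4y+1) + 4 expands to 256y^4 + 384y^3 + 176y^2 + 56y + 12,
and factoring out 4 leaves 4(64y^4 + 96y^3 + 44y^2 + 14y + 3).

4(64y^4 + 96y^3 + 44y^2 + 14y + 3)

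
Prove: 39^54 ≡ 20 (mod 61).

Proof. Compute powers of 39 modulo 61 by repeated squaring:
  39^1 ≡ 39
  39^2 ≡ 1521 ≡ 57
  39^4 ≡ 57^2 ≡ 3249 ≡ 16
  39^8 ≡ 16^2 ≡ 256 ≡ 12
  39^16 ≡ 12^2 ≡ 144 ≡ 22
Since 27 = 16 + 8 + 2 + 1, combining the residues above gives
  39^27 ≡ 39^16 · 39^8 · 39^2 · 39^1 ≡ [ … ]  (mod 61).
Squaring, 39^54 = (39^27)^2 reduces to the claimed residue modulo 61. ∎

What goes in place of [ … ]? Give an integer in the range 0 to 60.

39^16 · 39^8 · 39^2 · 39^1 ≡ 22 · 12 · 57 · 39 = 586872.
586872 mod 61 = 52, so 39^27 ≡ 52 (mod 61).

52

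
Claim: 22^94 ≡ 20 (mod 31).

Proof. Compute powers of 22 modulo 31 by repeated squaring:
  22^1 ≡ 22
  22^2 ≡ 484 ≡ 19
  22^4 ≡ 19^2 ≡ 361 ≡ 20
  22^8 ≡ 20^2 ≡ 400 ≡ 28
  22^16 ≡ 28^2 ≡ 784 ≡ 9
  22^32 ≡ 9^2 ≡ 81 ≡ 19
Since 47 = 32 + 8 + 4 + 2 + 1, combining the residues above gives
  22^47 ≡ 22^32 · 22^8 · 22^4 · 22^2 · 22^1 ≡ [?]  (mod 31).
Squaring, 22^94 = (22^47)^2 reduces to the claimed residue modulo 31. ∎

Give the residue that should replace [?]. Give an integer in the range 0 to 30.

Multiply the listed residues: 19 · 28 · 20 · 19 · 22 = 532 → 10640 → 202160 → 4447520.
Reducing modulo 31: 4447520 = 143468·31 + 12, so 22^47 ≡ 12.

12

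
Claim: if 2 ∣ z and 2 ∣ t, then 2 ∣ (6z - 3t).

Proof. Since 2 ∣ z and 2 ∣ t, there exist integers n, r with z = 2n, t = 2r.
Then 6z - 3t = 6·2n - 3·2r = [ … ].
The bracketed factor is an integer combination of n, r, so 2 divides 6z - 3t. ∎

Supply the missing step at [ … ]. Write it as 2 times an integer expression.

2(6n - 3r)

Pull the common 2 out of every term: 6·2n - 3·2r = 2(6n - 3r).
6n - 3r is an integer, which exhibits the divisibility.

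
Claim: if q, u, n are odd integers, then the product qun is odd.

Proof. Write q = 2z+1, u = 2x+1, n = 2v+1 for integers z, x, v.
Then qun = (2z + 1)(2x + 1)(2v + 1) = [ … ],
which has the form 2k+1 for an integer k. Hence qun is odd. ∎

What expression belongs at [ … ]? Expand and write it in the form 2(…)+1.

Expanding: (2z + 1)(2x + 1)(2v + 1) = 8vxz + 4vx + 4vz + 2v + 4xz + 2x + 2z + 1.
Every term except the constant is even, so this is 2(4vxz + 2vx + 2vz + v + 2xz + x + z) + 1,
and 4vxz + 2vx + 2vz + v + 2xz + x + z ∈ ℤ gives the required form.

2(4vxz + 2vx + 2vz + v + 2xz + x + z) + 1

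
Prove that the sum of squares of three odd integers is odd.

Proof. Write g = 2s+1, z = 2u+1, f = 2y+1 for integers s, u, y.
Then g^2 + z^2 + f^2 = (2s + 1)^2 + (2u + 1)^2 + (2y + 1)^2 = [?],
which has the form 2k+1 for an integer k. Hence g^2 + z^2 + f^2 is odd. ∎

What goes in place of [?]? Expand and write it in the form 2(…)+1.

2(2s^2 + 2s + 2u^2 + 2u + 2y^2 + 2y + 1) + 1

Expanding: (2s + 1)^2 + (2u + 1)^2 + (2y + 1)^2 = 4s^2 + 4s + 4u^2 + 4u + 4y^2 + 4y + 3.
Every term except the constant is even, so this is 2(2s^2 + 2s + 2u^2 + 2u + 2y^2 + 2y + 1) + 1,
and 2s^2 + 2s + 2u^2 + 2u + 2y^2 + 2y + 1 ∈ ℤ gives the required form.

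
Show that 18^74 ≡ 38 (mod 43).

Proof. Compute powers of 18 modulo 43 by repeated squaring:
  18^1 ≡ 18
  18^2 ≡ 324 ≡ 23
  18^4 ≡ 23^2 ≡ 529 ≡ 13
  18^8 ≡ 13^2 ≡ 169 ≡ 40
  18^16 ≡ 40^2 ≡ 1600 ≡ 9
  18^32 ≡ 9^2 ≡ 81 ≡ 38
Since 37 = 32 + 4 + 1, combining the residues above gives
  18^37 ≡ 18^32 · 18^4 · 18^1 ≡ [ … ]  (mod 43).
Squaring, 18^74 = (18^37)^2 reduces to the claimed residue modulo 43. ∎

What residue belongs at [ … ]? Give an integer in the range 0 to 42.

34

18^32 · 18^4 · 18^1 ≡ 38 · 13 · 18 = 8892.
8892 mod 43 = 34, so 18^37 ≡ 34 (mod 43).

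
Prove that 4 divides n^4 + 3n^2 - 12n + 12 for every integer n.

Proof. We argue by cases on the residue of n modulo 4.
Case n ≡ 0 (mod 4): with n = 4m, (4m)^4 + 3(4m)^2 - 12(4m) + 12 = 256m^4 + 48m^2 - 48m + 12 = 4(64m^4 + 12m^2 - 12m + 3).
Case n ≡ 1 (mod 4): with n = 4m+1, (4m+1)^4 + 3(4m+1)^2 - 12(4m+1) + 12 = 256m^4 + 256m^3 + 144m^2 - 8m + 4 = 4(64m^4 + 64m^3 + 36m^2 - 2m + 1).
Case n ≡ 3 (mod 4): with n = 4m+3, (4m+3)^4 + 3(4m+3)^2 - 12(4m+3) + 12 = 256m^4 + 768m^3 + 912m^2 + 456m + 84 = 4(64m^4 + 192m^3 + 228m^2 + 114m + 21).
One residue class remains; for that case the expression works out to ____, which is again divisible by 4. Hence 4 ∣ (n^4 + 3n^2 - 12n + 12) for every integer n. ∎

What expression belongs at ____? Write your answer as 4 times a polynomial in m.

4(64m^4 + 128m^3 + 108m^2 + 32m + 4)

Only n ≡ 2 (mod 4) is unaccounted for. Put n = 4m+2:
(4m+2)^4 + 3(4m+2)^2 - 12(4m+2) + 12 expands to 256m^4 + 512m^3 + 432m^2 + 128m + 16,
and factoring out 4 leaves 4(64m^4 + 128m^3 + 108m^2 + 32m + 4).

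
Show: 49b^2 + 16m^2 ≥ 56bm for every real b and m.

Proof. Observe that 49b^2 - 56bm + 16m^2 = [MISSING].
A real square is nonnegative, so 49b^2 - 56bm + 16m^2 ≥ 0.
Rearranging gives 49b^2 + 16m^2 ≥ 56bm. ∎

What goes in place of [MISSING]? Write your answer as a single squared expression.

(7b - 4m)^2

49b^2 - 56bm + 16m^2 is a perfect-square trinomial: the outer terms are (7b)^2 and (4m)^2, and the cross term is -2·7b·4m.
So 49b^2 - 56bm + 16m^2 = (7b - 4m)^2 ≥ 0.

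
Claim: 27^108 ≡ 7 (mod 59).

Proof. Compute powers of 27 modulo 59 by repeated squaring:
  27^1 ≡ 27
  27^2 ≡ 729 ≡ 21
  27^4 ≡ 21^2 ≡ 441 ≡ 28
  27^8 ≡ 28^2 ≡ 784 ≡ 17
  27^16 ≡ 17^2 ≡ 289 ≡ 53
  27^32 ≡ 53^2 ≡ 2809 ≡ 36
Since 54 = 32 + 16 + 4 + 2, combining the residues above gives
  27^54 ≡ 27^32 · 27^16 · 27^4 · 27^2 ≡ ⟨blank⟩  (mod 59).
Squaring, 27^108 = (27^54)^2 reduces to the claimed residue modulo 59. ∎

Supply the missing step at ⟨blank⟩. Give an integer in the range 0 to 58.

19

Multiply the listed residues: 36 · 53 · 28 · 21 = 1908 → 53424 → 1121904.
Reducing modulo 59: 1121904 = 19015·59 + 19, so 27^54 ≡ 19.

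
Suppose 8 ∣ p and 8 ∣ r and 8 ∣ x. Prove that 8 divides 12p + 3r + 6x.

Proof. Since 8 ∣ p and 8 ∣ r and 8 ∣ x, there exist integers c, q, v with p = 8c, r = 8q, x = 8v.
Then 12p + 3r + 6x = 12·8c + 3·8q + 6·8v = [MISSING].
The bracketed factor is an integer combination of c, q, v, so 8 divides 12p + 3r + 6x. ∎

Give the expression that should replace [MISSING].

8(12c + 3q + 6v)

Each term has a factor of 8: 12·8c + 3·8q + 6·8v = 8·(12c + 3q + 6v).
Since 12c + 3q + 6v is an integer, 8 ∣ (12p + 3r + 6x).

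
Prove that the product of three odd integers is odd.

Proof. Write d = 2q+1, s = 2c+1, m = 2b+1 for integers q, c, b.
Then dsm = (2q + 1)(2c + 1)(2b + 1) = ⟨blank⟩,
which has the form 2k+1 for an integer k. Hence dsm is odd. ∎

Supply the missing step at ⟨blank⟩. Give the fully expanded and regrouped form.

Expanding: (2q + 1)(2c + 1)(2b + 1) = 8bcq + 4bc + 4bq + 2b + 4cq + 2c + 2q + 1.
Every term except the constant is even, so this is 2(4bcq + 2bc + 2bq + b + 2cq + c + q) + 1,
and 4bcq + 2bc + 2bq + b + 2cq + c + q ∈ ℤ gives the required form.

2(4bcq + 2bc + 2bq + b + 2cq + c + q) + 1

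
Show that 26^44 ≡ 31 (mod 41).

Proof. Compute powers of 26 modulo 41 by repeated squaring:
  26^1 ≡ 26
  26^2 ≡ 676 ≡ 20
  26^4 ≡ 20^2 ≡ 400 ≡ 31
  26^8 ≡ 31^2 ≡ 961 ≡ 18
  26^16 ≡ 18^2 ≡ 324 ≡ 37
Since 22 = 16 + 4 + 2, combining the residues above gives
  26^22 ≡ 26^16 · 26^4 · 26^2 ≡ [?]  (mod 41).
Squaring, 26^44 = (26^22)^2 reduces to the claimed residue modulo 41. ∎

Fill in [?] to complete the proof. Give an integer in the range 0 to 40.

21

26^16 · 26^4 · 26^2 ≡ 37 · 31 · 20 = 22940.
22940 mod 41 = 21, so 26^22 ≡ 21 (mod 41).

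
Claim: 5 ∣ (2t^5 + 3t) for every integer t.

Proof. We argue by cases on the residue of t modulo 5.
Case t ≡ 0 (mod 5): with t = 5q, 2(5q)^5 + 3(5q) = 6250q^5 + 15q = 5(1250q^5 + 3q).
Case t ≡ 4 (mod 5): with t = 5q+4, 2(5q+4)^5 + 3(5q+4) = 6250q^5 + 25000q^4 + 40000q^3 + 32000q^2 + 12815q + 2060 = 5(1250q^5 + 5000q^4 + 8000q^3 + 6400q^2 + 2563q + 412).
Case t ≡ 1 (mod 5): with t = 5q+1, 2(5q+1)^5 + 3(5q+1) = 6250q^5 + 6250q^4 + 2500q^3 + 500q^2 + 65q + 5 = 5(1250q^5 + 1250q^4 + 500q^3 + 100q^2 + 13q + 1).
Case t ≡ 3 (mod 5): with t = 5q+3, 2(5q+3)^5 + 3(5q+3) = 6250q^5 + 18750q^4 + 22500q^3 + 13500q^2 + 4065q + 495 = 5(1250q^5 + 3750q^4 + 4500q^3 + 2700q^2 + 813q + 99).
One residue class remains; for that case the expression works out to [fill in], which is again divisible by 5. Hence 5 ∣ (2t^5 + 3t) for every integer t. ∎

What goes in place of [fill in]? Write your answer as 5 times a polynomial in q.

5(1250q^5 + 2500q^4 + 2000q^3 + 800q^2 + 163q + 14)

Only t ≡ 2 (mod 5) is unaccounted for. Put t = 5q+2:
2(5q+2)^5 + 3(5q+2) expands to 6250q^5 + 12500q^4 + 10000q^3 + 4000q^2 + 815q + 70,
and factoring out 5 leaves 5(1250q^5 + 2500q^4 + 2000q^3 + 800q^2 + 163q + 14).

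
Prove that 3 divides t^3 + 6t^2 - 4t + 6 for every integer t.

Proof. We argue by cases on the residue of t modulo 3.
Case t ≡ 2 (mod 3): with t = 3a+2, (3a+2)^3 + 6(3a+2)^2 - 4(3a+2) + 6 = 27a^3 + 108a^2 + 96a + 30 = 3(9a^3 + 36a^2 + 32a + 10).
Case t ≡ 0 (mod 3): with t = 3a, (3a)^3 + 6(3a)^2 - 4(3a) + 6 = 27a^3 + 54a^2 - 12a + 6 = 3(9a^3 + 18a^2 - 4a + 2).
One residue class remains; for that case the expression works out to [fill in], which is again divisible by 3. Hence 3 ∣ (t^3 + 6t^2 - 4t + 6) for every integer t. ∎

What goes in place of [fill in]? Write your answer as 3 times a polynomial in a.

The residues treated are {2, 0}, so the missing case is t ≡ 1 (mod 3); write t = 3a+1.
Then (3a+1)^3 + 6(3a+1)^2 - 4(3a+1) + 6 = 27a^3 + 81a^2 + 33a + 9 = 3(9a^3 + 27a^2 + 11a + 3).

3(9a^3 + 27a^2 + 11a + 3)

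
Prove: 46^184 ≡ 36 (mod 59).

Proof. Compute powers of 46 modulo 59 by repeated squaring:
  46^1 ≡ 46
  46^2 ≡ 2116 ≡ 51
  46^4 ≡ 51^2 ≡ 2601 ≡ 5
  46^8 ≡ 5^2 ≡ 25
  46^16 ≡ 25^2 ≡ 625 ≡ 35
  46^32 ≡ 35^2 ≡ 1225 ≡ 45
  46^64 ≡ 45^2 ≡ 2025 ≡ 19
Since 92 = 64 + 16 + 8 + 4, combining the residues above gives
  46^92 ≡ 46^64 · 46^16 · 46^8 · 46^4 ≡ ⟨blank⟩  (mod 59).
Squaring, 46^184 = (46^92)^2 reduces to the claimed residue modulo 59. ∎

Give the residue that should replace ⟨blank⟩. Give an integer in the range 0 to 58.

Multiply the listed residues: 19 · 35 · 25 · 5 = 665 → 16625 → 83125.
Reducing modulo 59: 83125 = 1408·59 + 53, so 46^92 ≡ 53.

53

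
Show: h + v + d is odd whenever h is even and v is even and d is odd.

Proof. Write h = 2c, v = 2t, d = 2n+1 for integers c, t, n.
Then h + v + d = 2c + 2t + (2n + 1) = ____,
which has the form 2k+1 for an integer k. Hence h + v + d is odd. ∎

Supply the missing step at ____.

2(c + n + t) + 1

Expanding: 2c + 2t + (2n + 1) = 2c + 2n + 2t + 1.
Every term except the constant is even, so this is 2(c + n + t) + 1,
and c + n + t ∈ ℤ gives the required form.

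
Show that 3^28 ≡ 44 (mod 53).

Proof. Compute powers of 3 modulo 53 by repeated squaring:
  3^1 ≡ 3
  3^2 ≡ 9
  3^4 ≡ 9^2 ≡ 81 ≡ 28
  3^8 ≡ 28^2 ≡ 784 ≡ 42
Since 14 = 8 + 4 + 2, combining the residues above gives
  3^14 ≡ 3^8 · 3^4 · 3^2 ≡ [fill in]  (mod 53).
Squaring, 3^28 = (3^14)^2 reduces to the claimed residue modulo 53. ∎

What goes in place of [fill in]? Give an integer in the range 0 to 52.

37

Multiply the listed residues: 42 · 28 · 9 = 1176 → 10584.
Reducing modulo 53: 10584 = 199·53 + 37, so 3^14 ≡ 37.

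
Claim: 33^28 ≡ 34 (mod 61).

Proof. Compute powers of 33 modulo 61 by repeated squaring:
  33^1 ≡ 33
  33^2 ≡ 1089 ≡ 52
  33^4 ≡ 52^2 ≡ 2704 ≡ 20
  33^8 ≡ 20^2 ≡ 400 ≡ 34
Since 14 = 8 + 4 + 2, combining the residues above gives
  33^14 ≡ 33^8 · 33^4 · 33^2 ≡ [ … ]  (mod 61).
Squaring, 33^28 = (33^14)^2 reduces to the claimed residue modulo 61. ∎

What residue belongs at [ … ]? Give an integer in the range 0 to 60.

Multiply the listed residues: 34 · 20 · 52 = 680 → 35360.
Reducing modulo 61: 35360 = 579·61 + 41, so 33^14 ≡ 41.

41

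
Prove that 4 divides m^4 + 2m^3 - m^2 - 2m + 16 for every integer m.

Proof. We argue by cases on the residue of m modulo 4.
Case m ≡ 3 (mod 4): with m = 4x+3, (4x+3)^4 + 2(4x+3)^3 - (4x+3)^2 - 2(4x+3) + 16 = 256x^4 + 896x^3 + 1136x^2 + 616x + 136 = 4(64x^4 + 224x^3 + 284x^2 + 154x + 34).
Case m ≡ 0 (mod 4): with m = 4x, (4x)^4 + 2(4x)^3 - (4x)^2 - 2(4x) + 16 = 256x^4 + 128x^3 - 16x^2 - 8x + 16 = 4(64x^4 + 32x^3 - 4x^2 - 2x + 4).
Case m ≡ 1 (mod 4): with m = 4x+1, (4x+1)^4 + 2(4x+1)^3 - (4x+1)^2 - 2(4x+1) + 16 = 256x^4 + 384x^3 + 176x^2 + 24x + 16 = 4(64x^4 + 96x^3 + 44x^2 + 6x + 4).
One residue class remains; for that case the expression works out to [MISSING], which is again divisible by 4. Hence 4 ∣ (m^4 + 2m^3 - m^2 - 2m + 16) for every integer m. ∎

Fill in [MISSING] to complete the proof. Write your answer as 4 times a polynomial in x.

The residues treated are {3, 0, 1}, so the missing case is m ≡ 2 (mod 4); write m = 4x+2.
Then (4x+2)^4 + 2(4x+2)^3 - (4x+2)^2 - 2(4x+2) + 16 = 256x^4 + 640x^3 + 560x^2 + 200x + 40 = 4(64x^4 + 160x^3 + 140x^2 + 50x + 10).

4(64x^4 + 160x^3 + 140x^2 + 50x + 10)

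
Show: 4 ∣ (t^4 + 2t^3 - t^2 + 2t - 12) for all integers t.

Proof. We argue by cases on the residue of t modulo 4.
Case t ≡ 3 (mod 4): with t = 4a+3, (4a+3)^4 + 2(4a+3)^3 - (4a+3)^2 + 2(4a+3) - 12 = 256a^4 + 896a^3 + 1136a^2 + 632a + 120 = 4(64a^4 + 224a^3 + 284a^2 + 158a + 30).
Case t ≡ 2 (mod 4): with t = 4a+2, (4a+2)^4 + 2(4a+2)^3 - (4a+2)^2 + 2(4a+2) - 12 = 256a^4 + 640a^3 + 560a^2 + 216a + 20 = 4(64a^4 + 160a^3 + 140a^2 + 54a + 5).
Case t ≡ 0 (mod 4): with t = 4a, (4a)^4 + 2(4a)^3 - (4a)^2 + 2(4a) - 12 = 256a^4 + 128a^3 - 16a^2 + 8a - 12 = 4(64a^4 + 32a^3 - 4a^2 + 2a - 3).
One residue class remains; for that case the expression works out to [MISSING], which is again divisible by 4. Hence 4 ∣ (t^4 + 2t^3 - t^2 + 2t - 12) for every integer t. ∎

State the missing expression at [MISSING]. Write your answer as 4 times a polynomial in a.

4(64a^4 + 96a^3 + 44a^2 + 10a - 2)

Only t ≡ 1 (mod 4) is unaccounted for. Put t = 4a+1:
(4a+1)^4 + 2(4a+1)^3 - (4a+1)^2 + 2(4a+1) - 12 expands to 256a^4 + 384a^3 + 176a^2 + 40a - 8,
and factoring out 4 leaves 4(64a^4 + 96a^3 + 44a^2 + 10a - 2).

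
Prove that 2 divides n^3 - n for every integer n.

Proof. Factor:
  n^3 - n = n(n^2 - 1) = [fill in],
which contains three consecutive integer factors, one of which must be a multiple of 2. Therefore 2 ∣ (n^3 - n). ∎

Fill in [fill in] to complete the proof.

(n - 1)n(n + 1)

n(n^2 - 1) = n(n - 1)(n + 1) = (n - 1)n(n + 1).
These three factors are consecutive integers, so their product is divisible by 2.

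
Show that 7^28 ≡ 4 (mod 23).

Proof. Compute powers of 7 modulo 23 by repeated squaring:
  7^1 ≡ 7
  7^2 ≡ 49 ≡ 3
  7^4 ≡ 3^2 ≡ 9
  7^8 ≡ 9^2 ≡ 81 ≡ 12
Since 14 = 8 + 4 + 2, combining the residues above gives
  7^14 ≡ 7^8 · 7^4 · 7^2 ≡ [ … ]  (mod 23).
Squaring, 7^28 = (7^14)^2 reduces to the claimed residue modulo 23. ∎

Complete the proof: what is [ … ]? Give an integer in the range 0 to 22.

2

Multiply the listed residues: 12 · 9 · 3 = 108 → 324.
Reducing modulo 23: 324 = 14·23 + 2, so 7^14 ≡ 2.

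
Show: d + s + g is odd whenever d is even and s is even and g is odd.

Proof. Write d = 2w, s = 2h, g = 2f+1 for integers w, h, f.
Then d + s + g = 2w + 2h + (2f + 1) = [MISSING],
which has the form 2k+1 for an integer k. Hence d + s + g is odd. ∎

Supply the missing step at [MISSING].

2(f + h + w) + 1

2w + 2h + (2f + 1) = 2f + 2h + 2w + 1
= 2(f + h + w) + 1.
Since f + h + w is an integer, the sum is of the form 2k+1 for an integer k.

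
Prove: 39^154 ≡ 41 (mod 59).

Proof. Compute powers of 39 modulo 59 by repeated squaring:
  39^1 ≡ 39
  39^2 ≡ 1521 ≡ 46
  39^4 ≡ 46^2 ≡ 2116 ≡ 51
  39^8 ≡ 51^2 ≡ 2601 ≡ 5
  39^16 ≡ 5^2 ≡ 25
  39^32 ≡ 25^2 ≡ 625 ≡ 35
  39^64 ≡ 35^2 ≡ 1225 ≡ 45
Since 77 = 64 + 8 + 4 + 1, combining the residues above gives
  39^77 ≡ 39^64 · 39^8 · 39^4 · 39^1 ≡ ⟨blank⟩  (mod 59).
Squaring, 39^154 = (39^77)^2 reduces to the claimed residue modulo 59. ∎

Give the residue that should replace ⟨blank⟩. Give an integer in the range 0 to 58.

Multiply the listed residues: 45 · 5 · 51 · 39 = 225 → 11475 → 447525.
Reducing modulo 59: 447525 = 7585·59 + 10, so 39^77 ≡ 10.

10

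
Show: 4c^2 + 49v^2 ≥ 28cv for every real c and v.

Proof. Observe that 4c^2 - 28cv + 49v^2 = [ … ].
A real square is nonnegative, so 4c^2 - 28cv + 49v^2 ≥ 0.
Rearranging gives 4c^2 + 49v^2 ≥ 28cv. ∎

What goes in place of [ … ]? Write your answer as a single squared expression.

(2c - 7v)^2

The leading and trailing coefficients are 2^2 and 7^2, and 28 = 2·2·7, so the trinomial is (2c - 7v)^2.
Hence 4c^2 - 28cv + 49v^2 ≥ 0.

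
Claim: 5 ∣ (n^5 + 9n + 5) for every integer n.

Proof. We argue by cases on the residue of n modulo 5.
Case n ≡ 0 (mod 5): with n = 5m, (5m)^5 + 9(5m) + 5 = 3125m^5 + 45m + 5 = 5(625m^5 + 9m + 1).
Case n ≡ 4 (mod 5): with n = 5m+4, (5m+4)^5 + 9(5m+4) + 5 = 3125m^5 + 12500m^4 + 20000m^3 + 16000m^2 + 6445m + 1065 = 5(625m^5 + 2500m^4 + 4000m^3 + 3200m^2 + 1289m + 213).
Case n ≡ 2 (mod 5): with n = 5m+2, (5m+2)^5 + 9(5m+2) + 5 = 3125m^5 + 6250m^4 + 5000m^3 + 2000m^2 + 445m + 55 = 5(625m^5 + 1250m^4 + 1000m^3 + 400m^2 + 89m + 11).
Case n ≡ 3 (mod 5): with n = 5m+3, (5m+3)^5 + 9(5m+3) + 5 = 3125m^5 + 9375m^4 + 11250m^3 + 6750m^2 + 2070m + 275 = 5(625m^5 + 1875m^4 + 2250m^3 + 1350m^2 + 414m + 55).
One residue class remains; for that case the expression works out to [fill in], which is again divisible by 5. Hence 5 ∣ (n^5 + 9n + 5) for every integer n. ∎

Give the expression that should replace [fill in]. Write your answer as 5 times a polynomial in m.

Only n ≡ 1 (mod 5) is unaccounted for. Put n = 5m+1:
(5m+1)^5 + 9(5m+1) + 5 expands to 3125m^5 + 3125m^4 + 1250m^3 + 250m^2 + 70m + 15,
and factoring out 5 leaves 5(625m^5 + 625m^4 + 250m^3 + 50m^2 + 14m + 3).

5(625m^5 + 625m^4 + 250m^3 + 50m^2 + 14m + 3)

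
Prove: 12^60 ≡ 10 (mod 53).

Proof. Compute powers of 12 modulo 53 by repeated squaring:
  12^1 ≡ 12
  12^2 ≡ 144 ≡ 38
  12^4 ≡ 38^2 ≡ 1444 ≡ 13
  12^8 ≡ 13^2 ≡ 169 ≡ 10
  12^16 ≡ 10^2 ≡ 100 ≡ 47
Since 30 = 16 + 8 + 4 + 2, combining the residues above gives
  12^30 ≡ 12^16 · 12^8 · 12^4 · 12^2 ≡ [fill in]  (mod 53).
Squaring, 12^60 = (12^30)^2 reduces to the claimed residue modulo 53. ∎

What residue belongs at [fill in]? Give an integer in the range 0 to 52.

40

12^16 · 12^8 · 12^4 · 12^2 ≡ 47 · 10 · 13 · 38 = 232180.
232180 mod 53 = 40, so 12^30 ≡ 40 (mod 53).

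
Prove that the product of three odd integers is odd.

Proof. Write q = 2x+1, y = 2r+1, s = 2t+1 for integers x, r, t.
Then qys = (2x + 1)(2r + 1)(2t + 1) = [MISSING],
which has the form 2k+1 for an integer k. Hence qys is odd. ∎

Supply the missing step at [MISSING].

2(4rtx + 2rt + 2rx + r + 2tx + t + x) + 1

(2x + 1)(2r + 1)(2t + 1) = 8rtx + 4rt + 4rx + 2r + 4tx + 2t + 2x + 1
= 2(4rtx + 2rt + 2rx + r + 2tx + t + x) + 1.
Since 4rtx + 2rt + 2rx + r + 2tx + t + x is an integer, the product is of the form 2k+1 for an integer k.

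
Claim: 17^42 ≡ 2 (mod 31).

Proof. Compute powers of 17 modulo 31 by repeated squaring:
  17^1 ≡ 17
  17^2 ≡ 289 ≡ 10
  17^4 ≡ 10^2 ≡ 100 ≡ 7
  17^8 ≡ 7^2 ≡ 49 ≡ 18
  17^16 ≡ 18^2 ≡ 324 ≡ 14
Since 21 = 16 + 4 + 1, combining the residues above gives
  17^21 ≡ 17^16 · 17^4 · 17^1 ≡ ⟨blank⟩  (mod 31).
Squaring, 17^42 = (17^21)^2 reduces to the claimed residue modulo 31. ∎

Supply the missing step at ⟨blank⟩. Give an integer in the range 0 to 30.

23

17^16 · 17^4 · 17^1 ≡ 14 · 7 · 17 = 1666.
1666 mod 31 = 23, so 17^21 ≡ 23 (mod 31).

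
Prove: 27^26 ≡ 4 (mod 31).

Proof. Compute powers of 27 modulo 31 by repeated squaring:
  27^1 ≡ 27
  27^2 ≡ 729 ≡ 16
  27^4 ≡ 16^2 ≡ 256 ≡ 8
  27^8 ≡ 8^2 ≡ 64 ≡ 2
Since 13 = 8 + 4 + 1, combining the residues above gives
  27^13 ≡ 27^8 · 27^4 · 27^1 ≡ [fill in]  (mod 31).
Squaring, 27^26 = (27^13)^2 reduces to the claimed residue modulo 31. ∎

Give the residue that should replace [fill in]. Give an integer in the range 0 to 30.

27^8 · 27^4 · 27^1 ≡ 2 · 8 · 27 = 432.
432 mod 31 = 29, so 27^13 ≡ 29 (mod 31).

29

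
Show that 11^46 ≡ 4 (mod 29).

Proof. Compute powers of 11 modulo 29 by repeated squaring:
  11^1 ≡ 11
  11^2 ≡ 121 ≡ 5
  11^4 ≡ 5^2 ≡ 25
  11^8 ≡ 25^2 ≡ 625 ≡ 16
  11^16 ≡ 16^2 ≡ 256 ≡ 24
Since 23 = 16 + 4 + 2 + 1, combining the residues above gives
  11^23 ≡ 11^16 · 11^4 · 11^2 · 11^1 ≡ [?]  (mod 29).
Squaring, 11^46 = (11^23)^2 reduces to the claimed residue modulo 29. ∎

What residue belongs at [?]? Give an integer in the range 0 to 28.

Multiply the listed residues: 24 · 25 · 5 · 11 = 600 → 3000 → 33000.
Reducing modulo 29: 33000 = 1137·29 + 27, so 11^23 ≡ 27.

27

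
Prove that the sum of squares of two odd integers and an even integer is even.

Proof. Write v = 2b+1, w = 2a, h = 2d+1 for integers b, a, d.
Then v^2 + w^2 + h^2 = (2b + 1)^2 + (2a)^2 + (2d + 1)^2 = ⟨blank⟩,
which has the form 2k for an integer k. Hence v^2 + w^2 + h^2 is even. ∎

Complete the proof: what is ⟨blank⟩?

2(2a^2 + 2b^2 + 2b + 2d^2 + 2d + 1)

Expanding: (2b + 1)^2 + (2a)^2 + (2d + 1)^2 = 4a^2 + 4b^2 + 4b + 4d^2 + 4d + 2.
Every term is even; pulling out the factor of 2 gives 2(2a^2 + 2b^2 + 2b + 2d^2 + 2d + 1).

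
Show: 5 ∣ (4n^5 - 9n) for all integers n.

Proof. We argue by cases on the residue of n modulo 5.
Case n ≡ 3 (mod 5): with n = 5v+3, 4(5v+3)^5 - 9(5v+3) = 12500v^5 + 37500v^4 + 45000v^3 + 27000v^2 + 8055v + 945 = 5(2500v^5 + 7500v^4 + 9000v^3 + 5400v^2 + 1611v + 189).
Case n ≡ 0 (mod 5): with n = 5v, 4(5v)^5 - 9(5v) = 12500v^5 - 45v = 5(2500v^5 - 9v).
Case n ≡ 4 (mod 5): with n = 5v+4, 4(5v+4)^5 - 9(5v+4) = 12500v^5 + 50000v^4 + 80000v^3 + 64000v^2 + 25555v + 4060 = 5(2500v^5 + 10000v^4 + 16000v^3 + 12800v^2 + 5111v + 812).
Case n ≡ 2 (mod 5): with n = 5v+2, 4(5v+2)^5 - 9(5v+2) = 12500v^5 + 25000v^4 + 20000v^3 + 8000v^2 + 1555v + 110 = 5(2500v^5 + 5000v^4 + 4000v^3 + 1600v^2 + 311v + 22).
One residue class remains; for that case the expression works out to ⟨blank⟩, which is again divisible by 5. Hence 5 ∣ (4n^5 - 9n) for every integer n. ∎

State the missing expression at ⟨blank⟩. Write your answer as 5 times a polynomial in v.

5(2500v^5 + 2500v^4 + 1000v^3 + 200v^2 + 11v - 1)

The residues treated are {3, 0, 4, 2}, so the missing case is n ≡ 1 (mod 5); write n = 5v+1.
Then 4(5v+1)^5 - 9(5v+1) = 12500v^5 + 12500v^4 + 5000v^3 + 1000v^2 + 55v - 5 = 5(2500v^5 + 2500v^4 + 1000v^3 + 200v^2 + 11v - 1).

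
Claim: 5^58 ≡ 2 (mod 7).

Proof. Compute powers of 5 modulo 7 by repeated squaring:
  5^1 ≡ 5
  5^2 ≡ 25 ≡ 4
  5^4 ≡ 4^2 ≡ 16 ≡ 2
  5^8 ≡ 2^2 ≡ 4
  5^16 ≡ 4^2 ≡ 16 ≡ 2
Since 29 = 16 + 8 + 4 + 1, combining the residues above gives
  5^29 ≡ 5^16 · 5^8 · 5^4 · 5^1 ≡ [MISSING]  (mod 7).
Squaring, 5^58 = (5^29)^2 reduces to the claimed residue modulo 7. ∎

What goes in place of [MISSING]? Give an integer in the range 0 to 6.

3

Multiply the listed residues: 2 · 4 · 2 · 5 = 8 → 16 → 80.
Reducing modulo 7: 80 = 11·7 + 3, so 5^29 ≡ 3.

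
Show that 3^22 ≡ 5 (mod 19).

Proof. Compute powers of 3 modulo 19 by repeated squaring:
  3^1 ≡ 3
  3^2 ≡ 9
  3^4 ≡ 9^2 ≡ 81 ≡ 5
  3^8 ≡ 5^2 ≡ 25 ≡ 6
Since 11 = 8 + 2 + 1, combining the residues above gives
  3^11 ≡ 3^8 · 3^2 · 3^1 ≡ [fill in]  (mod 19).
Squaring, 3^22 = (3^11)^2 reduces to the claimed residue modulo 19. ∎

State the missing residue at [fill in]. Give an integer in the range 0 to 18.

10

3^8 · 3^2 · 3^1 ≡ 6 · 9 · 3 = 162.
162 mod 19 = 10, so 3^11 ≡ 10 (mod 19).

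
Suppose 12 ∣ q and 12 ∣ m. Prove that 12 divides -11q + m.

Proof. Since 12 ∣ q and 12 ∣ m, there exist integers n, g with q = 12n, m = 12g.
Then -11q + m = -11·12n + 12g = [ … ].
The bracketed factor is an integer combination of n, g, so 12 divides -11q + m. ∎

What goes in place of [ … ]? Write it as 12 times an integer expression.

12(g - 11n)

Each term has a factor of 12: -11·12n + 12g = 12·(g - 11n).
Since g - 11n is an integer, 12 ∣ (-11q + m).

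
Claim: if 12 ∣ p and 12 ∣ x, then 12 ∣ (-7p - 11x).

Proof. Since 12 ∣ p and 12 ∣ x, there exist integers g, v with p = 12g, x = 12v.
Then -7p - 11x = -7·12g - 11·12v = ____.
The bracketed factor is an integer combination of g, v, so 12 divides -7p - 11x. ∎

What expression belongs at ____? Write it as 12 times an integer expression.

12(-7g - 11v)

Pull the common 12 out of every term: -7·12g - 11·12v = 12(-7g - 11v).
-7g - 11v is an integer, which exhibits the divisibility.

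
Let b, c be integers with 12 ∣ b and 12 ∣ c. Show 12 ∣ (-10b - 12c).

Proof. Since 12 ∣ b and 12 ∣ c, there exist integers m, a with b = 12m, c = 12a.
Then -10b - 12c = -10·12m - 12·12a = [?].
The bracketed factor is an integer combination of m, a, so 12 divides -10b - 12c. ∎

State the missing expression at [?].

Pull the common 12 out of every term: -10·12m - 12·12a = 12(-12a - 10m).
-12a - 10m is an integer, which exhibits the divisibility.

12(-12a - 10m)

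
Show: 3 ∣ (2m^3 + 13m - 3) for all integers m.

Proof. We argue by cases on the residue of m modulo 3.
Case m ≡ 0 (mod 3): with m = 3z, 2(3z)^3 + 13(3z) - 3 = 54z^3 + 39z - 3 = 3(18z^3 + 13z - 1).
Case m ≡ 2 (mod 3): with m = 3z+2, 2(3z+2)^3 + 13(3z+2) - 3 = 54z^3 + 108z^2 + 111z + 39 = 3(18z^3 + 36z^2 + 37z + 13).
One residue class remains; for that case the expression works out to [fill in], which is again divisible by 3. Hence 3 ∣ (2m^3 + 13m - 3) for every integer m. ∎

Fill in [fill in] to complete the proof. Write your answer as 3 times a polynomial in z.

Only m ≡ 1 (mod 3) is unaccounted for. Put m = 3z+1:
2(3z+1)^3 + 13(3z+1) - 3 expands to 54z^3 + 54z^2 + 57z + 12,
and factoring out 3 leaves 3(18z^3 + 18z^2 + 19z + 4).

3(18z^3 + 18z^2 + 19z + 4)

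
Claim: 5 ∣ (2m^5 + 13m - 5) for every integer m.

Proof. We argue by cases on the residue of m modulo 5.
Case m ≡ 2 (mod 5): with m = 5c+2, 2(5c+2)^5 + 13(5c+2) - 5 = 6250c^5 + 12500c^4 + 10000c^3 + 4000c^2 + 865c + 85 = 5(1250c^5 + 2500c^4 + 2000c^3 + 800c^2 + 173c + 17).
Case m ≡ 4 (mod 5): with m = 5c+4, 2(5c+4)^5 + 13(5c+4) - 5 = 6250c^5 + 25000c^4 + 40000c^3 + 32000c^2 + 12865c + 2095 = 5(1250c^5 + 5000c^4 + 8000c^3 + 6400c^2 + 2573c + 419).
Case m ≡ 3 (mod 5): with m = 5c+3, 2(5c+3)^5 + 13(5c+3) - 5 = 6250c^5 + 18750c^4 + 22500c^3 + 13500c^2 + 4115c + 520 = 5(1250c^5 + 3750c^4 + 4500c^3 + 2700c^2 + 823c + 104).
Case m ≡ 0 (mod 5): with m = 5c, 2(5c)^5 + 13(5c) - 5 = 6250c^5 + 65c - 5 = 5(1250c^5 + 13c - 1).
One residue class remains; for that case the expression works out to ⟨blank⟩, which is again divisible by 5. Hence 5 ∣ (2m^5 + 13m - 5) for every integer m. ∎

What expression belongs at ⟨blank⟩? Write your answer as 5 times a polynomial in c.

Only m ≡ 1 (mod 5) is unaccounted for. Put m = 5c+1:
2(5c+1)^5 + 13(5c+1) - 5 expands to 6250c^5 + 6250c^4 + 2500c^3 + 500c^2 + 115c + 10,
and factoring out 5 leaves 5(1250c^5 + 1250c^4 + 500c^3 + 100c^2 + 23c + 2).

5(1250c^5 + 1250c^4 + 500c^3 + 100c^2 + 23c + 2)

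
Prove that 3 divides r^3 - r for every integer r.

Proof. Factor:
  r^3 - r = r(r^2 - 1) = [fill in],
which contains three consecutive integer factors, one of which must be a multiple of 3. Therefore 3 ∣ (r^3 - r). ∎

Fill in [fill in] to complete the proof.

(r - 1)r(r + 1)

r(r^2 - 1) = r(r - 1)(r + 1) = (r - 1)r(r + 1).
These three factors are consecutive integers, so their product is divisible by 3.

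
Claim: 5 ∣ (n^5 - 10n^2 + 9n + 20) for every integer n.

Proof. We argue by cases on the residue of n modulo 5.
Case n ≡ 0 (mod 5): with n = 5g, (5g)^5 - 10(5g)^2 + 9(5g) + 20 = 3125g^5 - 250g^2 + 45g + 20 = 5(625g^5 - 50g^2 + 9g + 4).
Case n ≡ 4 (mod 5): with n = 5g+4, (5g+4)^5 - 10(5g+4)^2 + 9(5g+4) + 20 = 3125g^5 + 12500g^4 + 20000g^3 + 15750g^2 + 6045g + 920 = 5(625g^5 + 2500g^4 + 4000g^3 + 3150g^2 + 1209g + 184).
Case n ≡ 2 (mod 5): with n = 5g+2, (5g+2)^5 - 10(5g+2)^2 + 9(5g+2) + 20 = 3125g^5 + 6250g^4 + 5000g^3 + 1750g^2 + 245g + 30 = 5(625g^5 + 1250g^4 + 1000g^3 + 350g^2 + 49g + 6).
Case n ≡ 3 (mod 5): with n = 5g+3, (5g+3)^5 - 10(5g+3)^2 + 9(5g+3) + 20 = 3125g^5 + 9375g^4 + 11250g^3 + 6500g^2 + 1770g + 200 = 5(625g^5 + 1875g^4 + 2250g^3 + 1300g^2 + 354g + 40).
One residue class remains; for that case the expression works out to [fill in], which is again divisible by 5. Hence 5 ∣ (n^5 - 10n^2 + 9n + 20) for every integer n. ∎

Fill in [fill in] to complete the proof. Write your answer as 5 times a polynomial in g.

The residues treated are {0, 4, 2, 3}, so the missing case is n ≡ 1 (mod 5); write n = 5g+1.
Then (5g+1)^5 - 10(5g+1)^2 + 9(5g+1) + 20 = 3125g^5 + 3125g^4 + 1250g^3 - 30g + 20 = 5(625g^5 + 625g^4 + 250g^3 - 6g + 4).

5(625g^5 + 625g^4 + 250g^3 - 6g + 4)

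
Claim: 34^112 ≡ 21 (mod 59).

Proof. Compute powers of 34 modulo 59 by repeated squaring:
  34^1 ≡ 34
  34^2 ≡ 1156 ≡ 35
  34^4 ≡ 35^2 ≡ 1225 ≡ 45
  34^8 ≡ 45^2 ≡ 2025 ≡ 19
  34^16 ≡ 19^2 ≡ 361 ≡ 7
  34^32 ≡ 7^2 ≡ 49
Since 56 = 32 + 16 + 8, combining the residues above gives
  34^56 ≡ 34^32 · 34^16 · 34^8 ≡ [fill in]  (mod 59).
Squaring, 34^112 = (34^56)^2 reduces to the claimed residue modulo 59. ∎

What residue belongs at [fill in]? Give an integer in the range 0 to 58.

27

Multiply the listed residues: 49 · 7 · 19 = 343 → 6517.
Reducing modulo 59: 6517 = 110·59 + 27, so 34^56 ≡ 27.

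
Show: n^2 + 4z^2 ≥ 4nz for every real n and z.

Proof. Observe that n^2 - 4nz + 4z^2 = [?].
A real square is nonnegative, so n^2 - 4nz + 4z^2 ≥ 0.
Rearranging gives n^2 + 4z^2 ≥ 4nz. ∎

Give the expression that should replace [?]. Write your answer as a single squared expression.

The leading and trailing coefficients are 1^2 and 2^2, and 4 = 2·1·2, so the trinomial is (n - 2z)^2.
Hence n^2 - 4nz + 4z^2 ≥ 0.

(n - 2z)^2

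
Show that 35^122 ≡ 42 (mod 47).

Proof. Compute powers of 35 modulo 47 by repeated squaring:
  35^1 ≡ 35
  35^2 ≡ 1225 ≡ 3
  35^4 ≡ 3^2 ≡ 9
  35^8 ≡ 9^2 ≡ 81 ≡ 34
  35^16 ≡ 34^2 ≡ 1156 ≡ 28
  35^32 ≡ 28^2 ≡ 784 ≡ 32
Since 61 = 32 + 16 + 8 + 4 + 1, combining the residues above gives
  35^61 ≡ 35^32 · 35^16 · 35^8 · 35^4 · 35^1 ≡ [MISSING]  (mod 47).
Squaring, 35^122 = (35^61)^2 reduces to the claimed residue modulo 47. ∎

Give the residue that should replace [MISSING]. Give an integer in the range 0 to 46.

29

Multiply the listed residues: 32 · 28 · 34 · 9 · 35 = 896 → 30464 → 274176 → 9596160.
Reducing modulo 47: 9596160 = 204173·47 + 29, so 35^61 ≡ 29.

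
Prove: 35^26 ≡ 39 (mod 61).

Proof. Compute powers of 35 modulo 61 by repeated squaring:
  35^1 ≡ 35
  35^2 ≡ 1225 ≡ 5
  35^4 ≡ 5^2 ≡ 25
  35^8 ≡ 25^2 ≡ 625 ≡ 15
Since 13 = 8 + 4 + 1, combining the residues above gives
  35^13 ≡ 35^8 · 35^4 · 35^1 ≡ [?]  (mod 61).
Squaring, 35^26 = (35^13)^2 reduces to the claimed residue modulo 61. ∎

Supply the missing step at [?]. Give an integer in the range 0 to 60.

10

Multiply the listed residues: 15 · 25 · 35 = 375 → 13125.
Reducing modulo 61: 13125 = 215·61 + 10, so 35^13 ≡ 10.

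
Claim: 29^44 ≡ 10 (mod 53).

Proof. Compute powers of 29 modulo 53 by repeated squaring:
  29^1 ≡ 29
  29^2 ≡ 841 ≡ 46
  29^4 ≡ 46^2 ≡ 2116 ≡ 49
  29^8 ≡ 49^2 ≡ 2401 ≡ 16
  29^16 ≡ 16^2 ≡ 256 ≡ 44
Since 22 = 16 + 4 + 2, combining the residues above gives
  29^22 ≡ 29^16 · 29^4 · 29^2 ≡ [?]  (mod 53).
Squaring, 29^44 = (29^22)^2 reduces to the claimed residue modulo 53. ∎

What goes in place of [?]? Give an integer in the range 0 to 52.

Multiply the listed residues: 44 · 49 · 46 = 2156 → 99176.
Reducing modulo 53: 99176 = 1871·53 + 13, so 29^22 ≡ 13.

13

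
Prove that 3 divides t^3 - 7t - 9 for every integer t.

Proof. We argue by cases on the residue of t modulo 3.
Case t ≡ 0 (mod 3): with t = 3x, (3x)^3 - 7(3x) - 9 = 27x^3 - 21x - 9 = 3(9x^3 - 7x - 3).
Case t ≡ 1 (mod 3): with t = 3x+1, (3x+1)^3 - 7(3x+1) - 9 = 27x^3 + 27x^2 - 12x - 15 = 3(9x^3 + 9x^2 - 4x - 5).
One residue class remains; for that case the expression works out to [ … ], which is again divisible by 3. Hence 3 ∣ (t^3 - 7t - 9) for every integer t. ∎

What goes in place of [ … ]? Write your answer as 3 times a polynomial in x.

Only t ≡ 2 (mod 3) is unaccounted for. Put t = 3x+2:
(3x+2)^3 - 7(3x+2) - 9 expands to 27x^3 + 54x^2 + 15x - 15,
and factoring out 3 leaves 3(9x^3 + 18x^2 + 5x - 5).

3(9x^3 + 18x^2 + 5x - 5)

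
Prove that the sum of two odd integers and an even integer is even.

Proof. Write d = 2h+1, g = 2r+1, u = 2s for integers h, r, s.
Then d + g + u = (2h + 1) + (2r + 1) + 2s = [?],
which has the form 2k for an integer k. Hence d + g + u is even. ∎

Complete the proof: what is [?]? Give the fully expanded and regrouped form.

2(h + r + s + 1)

(2h + 1) + (2r + 1) + 2s = 2h + 2r + 2s + 2
= 2(h + r + s + 1).
Since h + r + s + 1 is an integer, the sum is of the form 2k for an integer k.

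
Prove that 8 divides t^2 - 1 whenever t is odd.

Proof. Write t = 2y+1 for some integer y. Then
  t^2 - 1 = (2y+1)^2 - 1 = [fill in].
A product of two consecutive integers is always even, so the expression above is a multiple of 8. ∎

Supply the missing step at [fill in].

(2y+1)^2 - 1 = 4y^2 + 4y + 1 - 1 = 4y^2 + 4y = 4y(y+1).
Since y and y+1 are consecutive, y(y+1) is even, and 4·(even) is a multiple of 8.

4y(y + 1)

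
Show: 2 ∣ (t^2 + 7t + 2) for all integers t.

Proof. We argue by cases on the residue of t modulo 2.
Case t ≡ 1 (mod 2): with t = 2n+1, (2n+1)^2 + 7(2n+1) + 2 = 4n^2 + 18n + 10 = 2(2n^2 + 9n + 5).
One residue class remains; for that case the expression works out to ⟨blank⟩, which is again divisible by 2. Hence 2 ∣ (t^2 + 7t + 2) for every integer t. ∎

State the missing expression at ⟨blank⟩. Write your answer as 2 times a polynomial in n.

2(2n^2 + 7n + 1)

Only t ≡ 0 (mod 2) is unaccounted for. Put t = 2n:
(2n)^2 + 7(2n) + 2 expands to 4n^2 + 14n + 2,
and factoring out 2 leaves 2(2n^2 + 7n + 1).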